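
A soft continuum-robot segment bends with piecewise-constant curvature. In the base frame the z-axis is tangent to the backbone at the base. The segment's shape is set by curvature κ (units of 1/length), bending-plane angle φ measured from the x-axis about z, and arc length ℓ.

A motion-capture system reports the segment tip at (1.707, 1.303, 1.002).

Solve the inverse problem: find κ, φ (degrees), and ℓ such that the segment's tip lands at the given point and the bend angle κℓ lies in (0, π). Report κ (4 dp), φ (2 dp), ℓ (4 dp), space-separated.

ρ = √(x²+y²) = √(1.707² + 1.303²) = 2.14748
φ = atan2(y, x) mod 360° = atan2(1.303, 1.707) = 37.3555°
|p|² = ρ² + z² = 2.14748² + 1.002² = 5.61566
κ = 2ρ / |p|² = 2×2.14748 / 5.61566 = 0.76482
θ = 2·atan2(ρ, z) = 2·atan2(2.14748, 1.002) = 2.26846 rad
ℓ = θ/κ = 2.26846/0.76482 = 2.96601

0.7648 37.36 2.9660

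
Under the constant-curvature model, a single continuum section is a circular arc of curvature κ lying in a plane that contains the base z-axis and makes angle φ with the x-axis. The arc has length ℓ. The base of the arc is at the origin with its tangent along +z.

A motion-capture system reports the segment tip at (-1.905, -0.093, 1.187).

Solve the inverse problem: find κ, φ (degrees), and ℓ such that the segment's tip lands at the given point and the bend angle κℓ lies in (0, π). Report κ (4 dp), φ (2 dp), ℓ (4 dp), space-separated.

0.7559 182.79 2.6833

ρ = √(x²+y²) = √(-1.905² + -0.093²) = 1.90727
φ = atan2(y, x) mod 360° = atan2(-0.093, -1.905) = 182.7949°
|p|² = ρ² + z² = 1.90727² + 1.187² = 5.04664
κ = 2ρ / |p|² = 2×1.90727 / 5.04664 = 0.75586
θ = 2·atan2(ρ, z) = 2·atan2(1.90727, 1.187) = 2.02820 rad
ℓ = θ/κ = 2.02820/0.75586 = 2.68332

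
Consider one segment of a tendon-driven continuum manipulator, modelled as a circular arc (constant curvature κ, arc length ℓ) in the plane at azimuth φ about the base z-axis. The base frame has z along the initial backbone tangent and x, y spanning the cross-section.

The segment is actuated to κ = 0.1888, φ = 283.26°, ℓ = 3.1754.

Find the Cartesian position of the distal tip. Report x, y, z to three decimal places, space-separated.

θ = κ·ℓ = 0.1888 × 3.1754 = 0.59952 rad
ρ = (1 − cos θ)/κ = (1 − 0.82561)/0.1888 = 0.92368
z = sin θ / κ = 0.56424/0.1888 = 2.98857
x = ρ cos φ = 0.92368 × cos(283.26°) = 0.21186
y = ρ sin φ = 0.92368 × sin(283.26°) = -0.89905

0.212 -0.899 2.989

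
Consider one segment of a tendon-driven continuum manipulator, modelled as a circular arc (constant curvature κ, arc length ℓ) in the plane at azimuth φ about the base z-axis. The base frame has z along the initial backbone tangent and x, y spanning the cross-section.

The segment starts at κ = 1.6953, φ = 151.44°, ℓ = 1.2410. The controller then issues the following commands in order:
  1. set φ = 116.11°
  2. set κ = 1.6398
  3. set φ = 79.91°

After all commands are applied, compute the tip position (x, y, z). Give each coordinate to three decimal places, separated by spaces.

initial: κ=1.6953, φ=151.44°, ℓ=1.2410
cmd 1: set φ=116.11° → (κ,φ,ℓ)=(1.6953,116.11°,1.2410) → tip=(-0.3915,0.7988,0.5080)
cmd 2: set κ=1.6398 → (κ,φ,ℓ)=(1.6398,116.11°,1.2410) → tip=(-0.3885,0.7928,0.5453)
cmd 3: set φ=79.91° → (κ,φ,ℓ)=(1.6398,79.91°,1.2410) → tip=(0.1547,0.8692,0.5453)

0.155 0.869 0.545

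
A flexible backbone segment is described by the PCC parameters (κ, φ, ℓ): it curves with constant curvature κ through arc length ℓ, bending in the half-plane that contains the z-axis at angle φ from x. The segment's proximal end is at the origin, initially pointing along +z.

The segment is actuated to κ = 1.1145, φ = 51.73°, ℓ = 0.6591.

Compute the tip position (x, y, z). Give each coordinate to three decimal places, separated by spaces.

θ = κ·ℓ = 1.1145 × 0.6591 = 0.73457 rad
ρ = (1 − cos θ)/κ = (1 − 0.74212)/1.1145 = 0.23139
z = sin θ / κ = 0.67027/1.1145 = 0.60140
x = ρ cos φ = 0.23139 × cos(51.73°) = 0.14331
y = ρ sin φ = 0.23139 × sin(51.73°) = 0.18166

0.143 0.182 0.601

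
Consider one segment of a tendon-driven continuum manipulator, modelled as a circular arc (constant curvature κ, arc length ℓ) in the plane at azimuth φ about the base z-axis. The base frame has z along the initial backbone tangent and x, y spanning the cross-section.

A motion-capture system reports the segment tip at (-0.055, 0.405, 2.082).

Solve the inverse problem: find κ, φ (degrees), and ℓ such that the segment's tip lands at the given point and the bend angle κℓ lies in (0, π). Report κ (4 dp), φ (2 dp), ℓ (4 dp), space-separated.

ρ = √(x²+y²) = √(-0.055² + 0.405²) = 0.40872
φ = atan2(y, x) mod 360° = atan2(0.405, -0.055) = 97.7336°
|p|² = ρ² + z² = 0.40872² + 2.082² = 4.50177
κ = 2ρ / |p|² = 2×0.40872 / 4.50177 = 0.18158
θ = 2·atan2(ρ, z) = 2·atan2(0.40872, 2.082) = 0.38769 rad
ℓ = θ/κ = 0.38769/0.18158 = 2.13508

0.1816 97.73 2.1351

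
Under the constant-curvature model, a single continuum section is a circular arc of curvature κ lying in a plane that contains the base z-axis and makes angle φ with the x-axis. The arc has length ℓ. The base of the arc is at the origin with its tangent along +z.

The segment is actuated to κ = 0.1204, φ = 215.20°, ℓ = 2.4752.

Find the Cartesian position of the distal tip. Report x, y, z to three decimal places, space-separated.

θ = κ·ℓ = 0.1204 × 2.4752 = 0.29801 rad
ρ = (1 − cos θ)/κ = (1 − 0.95592)/0.1204 = 0.36610
z = sin θ / κ = 0.29362/0.1204 = 2.43872
x = ρ cos φ = 0.36610 × cos(215.20°) = -0.29916
y = ρ sin φ = 0.36610 × sin(215.20°) = -0.21103

-0.299 -0.211 2.439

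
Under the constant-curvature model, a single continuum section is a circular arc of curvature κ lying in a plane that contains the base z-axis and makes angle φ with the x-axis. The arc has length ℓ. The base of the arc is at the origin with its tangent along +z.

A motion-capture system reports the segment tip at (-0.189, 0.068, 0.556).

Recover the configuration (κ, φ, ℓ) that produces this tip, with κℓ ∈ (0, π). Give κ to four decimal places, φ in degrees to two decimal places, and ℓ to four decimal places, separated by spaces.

1.1495 160.21 0.6032

ρ = √(x²+y²) = √(-0.189² + 0.068²) = 0.20086
φ = atan2(y, x) mod 360° = atan2(0.068, -0.189) = 160.2119°
|p|² = ρ² + z² = 0.20086² + 0.556² = 0.34948
κ = 2ρ / |p|² = 2×0.20086 / 0.34948 = 1.14948
θ = 2·atan2(ρ, z) = 2·atan2(0.20086, 0.556) = 0.69334 rad
ℓ = θ/κ = 0.69334/1.14948 = 0.60318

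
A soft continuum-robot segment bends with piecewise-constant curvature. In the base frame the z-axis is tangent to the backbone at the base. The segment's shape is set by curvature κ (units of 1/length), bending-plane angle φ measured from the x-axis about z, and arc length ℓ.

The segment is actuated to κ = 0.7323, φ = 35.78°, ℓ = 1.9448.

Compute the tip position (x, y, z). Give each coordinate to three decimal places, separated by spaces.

θ = κ·ℓ = 0.7323 × 1.9448 = 1.42418 rad
ρ = (1 − cos θ)/κ = (1 − 0.14609)/0.7323 = 1.16606
z = sin θ / κ = 0.98927/0.7323 = 1.35091
x = ρ cos φ = 1.16606 × cos(35.78°) = 0.94599
y = ρ sin φ = 1.16606 × sin(35.78°) = 0.68177

0.946 0.682 1.351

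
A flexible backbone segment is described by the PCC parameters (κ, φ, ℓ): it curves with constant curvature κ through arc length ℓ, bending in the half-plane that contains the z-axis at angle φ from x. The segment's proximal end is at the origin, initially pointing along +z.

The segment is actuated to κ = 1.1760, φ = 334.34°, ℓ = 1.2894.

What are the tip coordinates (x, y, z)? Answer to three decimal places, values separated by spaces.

0.725 -0.348 0.849

θ = κ·ℓ = 1.1760 × 1.2894 = 1.51633 rad
ρ = (1 − cos θ)/κ = (1 − 0.05444)/1.1760 = 0.80405
z = sin θ / κ = 0.99852/1.1760 = 0.84908
x = ρ cos φ = 0.80405 × cos(334.34°) = 0.72476
y = ρ sin φ = 0.80405 × sin(334.34°) = -0.34818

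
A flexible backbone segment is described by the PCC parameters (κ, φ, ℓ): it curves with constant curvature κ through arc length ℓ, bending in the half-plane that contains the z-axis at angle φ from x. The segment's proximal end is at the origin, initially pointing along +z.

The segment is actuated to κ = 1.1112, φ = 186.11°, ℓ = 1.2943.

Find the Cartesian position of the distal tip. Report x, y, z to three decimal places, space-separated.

θ = κ·ℓ = 1.1112 × 1.2943 = 1.43823 rad
ρ = (1 − cos θ)/κ = (1 − 0.13218)/1.1112 = 0.78097
z = sin θ / κ = 0.99123/1.1112 = 0.89203
x = ρ cos φ = 0.78097 × cos(186.11°) = -0.77654
y = ρ sin φ = 0.78097 × sin(186.11°) = -0.08312

-0.777 -0.083 0.892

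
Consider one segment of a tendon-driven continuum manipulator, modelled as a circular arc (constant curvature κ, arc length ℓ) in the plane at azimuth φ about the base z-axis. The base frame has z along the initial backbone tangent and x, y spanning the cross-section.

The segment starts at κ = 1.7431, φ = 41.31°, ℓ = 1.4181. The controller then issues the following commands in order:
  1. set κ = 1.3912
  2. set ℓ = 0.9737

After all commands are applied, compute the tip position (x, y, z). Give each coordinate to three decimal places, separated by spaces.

0.424 0.373 0.702

initial: κ=1.7431, φ=41.31°, ℓ=1.4181
cmd 1: set κ=1.3912 → (κ,φ,ℓ)=(1.3912,41.31°,1.4181) → tip=(0.7512,0.6602,0.6615)
cmd 2: set ℓ=0.9737 → (κ,φ,ℓ)=(1.3912,41.31°,0.9737) → tip=(0.4241,0.3727,0.7021)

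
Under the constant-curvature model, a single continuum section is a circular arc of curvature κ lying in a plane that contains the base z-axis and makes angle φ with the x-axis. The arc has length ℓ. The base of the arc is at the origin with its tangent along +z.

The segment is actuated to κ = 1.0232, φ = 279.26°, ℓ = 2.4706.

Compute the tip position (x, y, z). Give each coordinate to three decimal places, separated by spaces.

0.286 -1.753 0.563

θ = κ·ℓ = 1.0232 × 2.4706 = 2.52792 rad
ρ = (1 − cos θ)/κ = (1 − -0.81754)/1.0232 = 1.77633
z = sin θ / κ = 0.57588/1.0232 = 0.56282
x = ρ cos φ = 1.77633 × cos(279.26°) = 0.28584
y = ρ sin φ = 1.77633 × sin(279.26°) = -1.75318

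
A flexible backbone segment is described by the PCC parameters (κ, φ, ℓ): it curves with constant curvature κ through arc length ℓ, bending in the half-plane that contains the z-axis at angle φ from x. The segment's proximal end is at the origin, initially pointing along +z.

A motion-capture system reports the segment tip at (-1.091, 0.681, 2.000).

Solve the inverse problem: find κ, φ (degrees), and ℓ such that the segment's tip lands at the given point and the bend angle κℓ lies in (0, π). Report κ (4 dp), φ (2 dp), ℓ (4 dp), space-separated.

ρ = √(x²+y²) = √(-1.091² + 0.681²) = 1.28610
φ = atan2(y, x) mod 360° = atan2(0.681, -1.091) = 148.0277°
|p|² = ρ² + z² = 1.28610² + 2.000² = 5.65404
κ = 2ρ / |p|² = 2×1.28610 / 5.65404 = 0.45493
θ = 2·atan2(ρ, z) = 2·atan2(1.28610, 2.000) = 1.14294 rad
ℓ = θ/κ = 1.14294/0.45493 = 2.51236

0.4549 148.03 2.5124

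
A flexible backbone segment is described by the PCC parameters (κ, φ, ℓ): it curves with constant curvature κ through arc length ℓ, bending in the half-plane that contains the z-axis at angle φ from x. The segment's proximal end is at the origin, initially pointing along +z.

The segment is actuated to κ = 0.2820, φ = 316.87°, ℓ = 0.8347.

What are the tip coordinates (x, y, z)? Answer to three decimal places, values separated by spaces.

0.071 -0.067 0.827

θ = κ·ℓ = 0.2820 × 0.8347 = 0.23539 rad
ρ = (1 − cos θ)/κ = (1 − 0.97242)/0.2820 = 0.09779
z = sin θ / κ = 0.23322/0.2820 = 0.82701
x = ρ cos φ = 0.09779 × cos(316.87°) = 0.07136
y = ρ sin φ = 0.09779 × sin(316.87°) = -0.06685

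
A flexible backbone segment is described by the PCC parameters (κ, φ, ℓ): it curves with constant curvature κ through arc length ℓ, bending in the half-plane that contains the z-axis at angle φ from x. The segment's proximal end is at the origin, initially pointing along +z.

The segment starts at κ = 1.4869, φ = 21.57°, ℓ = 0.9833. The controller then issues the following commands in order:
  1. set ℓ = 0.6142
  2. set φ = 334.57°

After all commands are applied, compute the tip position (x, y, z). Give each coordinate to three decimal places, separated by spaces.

0.236 -0.112 0.532

initial: κ=1.4869, φ=21.57°, ℓ=0.9833
cmd 1: set ℓ=0.6142 → (κ,φ,ℓ)=(1.4869,21.57°,0.6142) → tip=(0.2432,0.0961,0.5323)
cmd 2: set φ=334.57° → (κ,φ,ℓ)=(1.4869,334.57°,0.6142) → tip=(0.2362,-0.1123,0.5323)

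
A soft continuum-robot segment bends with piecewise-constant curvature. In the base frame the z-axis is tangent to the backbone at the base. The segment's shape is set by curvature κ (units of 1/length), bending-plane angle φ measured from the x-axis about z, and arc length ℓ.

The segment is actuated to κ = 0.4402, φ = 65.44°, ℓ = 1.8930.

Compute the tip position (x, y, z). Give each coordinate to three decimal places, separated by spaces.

θ = κ·ℓ = 0.4402 × 1.8930 = 0.83330 rad
ρ = (1 − cos θ)/κ = (1 − 0.67244)/0.4402 = 0.74412
z = sin θ / κ = 0.74015/0.4402 = 1.68140
x = ρ cos φ = 0.74412 × cos(65.44°) = 0.30929
y = ρ sin φ = 0.74412 × sin(65.44°) = 0.67680

0.309 0.677 1.681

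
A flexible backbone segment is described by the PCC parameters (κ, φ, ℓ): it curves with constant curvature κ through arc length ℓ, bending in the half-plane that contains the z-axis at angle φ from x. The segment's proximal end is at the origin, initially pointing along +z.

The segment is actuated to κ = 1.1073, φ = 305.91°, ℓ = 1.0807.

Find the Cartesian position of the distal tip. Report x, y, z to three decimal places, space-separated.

0.336 -0.464 0.841

θ = κ·ℓ = 1.1073 × 1.0807 = 1.19666 rad
ρ = (1 − cos θ)/κ = (1 − 0.36547)/1.1073 = 0.57304
z = sin θ / κ = 0.93082/1.1073 = 0.84062
x = ρ cos φ = 0.57304 × cos(305.91°) = 0.33610
y = ρ sin φ = 0.57304 × sin(305.91°) = -0.46413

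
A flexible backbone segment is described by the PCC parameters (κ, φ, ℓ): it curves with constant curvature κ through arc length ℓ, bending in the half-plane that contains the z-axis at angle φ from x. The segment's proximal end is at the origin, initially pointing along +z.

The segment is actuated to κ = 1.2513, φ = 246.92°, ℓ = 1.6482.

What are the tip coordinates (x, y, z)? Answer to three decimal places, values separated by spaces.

-0.461 -1.082 0.705

θ = κ·ℓ = 1.2513 × 1.6482 = 2.06239 rad
ρ = (1 − cos θ)/κ = (1 − -0.47203)/1.2513 = 1.17640
z = sin θ / κ = 0.88158/1.2513 = 0.70453
x = ρ cos φ = 1.17640 × cos(246.92°) = -0.46117
y = ρ sin φ = 1.17640 × sin(246.92°) = -1.08224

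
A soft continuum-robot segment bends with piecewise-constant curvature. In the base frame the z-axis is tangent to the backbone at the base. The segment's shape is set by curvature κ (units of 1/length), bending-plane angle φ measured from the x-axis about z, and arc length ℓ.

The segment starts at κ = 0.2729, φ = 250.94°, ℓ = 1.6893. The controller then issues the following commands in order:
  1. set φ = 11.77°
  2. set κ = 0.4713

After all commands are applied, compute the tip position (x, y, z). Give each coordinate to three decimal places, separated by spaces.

0.624 0.130 1.516

initial: κ=0.2729, φ=250.94°, ℓ=1.6893
cmd 1: set φ=11.77° → (κ,φ,ℓ)=(0.2729,11.77°,1.6893) → tip=(0.3745,0.0780,1.6301)
cmd 2: set κ=0.4713 → (κ,φ,ℓ)=(0.4713,11.77°,1.6893) → tip=(0.6243,0.1301,1.5164)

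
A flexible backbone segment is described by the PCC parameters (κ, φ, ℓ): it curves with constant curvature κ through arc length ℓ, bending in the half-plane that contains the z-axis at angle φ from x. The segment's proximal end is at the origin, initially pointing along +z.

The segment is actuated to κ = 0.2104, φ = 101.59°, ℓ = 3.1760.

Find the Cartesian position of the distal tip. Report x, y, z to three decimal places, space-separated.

θ = κ·ℓ = 0.2104 × 3.1760 = 0.66823 rad
ρ = (1 − cos θ)/κ = (1 − 0.78492)/0.2104 = 1.02225
z = sin θ / κ = 0.61960/0.2104 = 2.94486
x = ρ cos φ = 1.02225 × cos(101.59°) = -0.20538
y = ρ sin φ = 1.02225 × sin(101.59°) = 1.00140

-0.205 1.001 2.945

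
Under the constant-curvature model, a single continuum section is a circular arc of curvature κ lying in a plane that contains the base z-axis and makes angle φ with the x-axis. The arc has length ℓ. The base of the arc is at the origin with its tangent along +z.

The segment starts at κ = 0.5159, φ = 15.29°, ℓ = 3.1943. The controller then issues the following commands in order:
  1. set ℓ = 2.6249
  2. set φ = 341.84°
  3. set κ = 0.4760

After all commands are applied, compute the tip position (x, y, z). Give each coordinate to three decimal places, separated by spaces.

initial: κ=0.5159, φ=15.29°, ℓ=3.1943
cmd 1: set ℓ=2.6249 → (κ,φ,ℓ)=(0.5159,15.29°,2.6249) → tip=(1.4679,0.4013,1.8931)
cmd 2: set φ=341.84° → (κ,φ,ℓ)=(0.5159,341.84°,2.6249) → tip=(1.4460,-0.4743,1.8931)
cmd 3: set κ=0.4760 → (κ,φ,ℓ)=(0.4760,341.84°,2.6249) → tip=(1.3657,-0.4480,1.9933)

1.366 -0.448 1.993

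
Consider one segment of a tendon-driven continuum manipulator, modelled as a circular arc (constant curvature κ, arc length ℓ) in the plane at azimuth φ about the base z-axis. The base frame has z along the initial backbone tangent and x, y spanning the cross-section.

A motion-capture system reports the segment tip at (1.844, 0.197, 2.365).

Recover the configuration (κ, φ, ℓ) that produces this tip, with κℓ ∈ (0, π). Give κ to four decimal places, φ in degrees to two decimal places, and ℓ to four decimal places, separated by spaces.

0.4106 6.10 3.2389

ρ = √(x²+y²) = √(1.844² + 0.197²) = 1.85449
φ = atan2(y, x) mod 360° = atan2(0.197, 1.844) = 6.0979°
|p|² = ρ² + z² = 1.85449² + 2.365² = 9.03237
κ = 2ρ / |p|² = 2×1.85449 / 9.03237 = 0.41063
θ = 2·atan2(ρ, z) = 2·atan2(1.85449, 2.365) = 1.32999 rad
ℓ = θ/κ = 1.32999/0.41063 = 3.23888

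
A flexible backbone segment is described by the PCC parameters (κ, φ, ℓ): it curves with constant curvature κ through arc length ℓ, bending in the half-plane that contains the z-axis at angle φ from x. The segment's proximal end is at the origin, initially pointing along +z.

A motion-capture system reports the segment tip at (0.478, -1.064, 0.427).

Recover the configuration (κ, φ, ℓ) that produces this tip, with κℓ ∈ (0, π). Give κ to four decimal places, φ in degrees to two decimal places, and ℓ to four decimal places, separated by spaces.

1.5120 294.19 1.6136

ρ = √(x²+y²) = √(0.478² + -1.064²) = 1.16644
φ = atan2(y, x) mod 360° = atan2(-1.064, 0.478) = 294.1919°
|p|² = ρ² + z² = 1.16644² + 0.427² = 1.54291
κ = 2ρ / |p|² = 2×1.16644 / 1.54291 = 1.51200
θ = 2·atan2(ρ, z) = 2·atan2(1.16644, 0.427) = 2.43975 rad
ℓ = θ/κ = 2.43975/1.51200 = 1.61359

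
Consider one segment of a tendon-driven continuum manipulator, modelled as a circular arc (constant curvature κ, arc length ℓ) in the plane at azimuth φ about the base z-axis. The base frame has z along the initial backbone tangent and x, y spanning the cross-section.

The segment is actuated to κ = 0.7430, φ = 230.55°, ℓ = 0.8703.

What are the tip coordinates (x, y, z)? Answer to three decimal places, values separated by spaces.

θ = κ·ℓ = 0.7430 × 0.8703 = 0.64663 rad
ρ = (1 − cos θ)/κ = (1 − 0.79812)/0.7430 = 0.27171
z = sin θ / κ = 0.60250/0.7430 = 0.81091
x = ρ cos φ = 0.27171 × cos(230.55°) = -0.17265
y = ρ sin φ = 0.27171 × sin(230.55°) = -0.20981

-0.173 -0.210 0.811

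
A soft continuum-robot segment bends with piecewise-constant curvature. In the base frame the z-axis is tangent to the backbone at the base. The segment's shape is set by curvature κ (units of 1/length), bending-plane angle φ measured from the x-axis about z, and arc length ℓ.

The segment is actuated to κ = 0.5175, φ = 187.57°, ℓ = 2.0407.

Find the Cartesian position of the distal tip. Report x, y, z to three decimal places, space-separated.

-0.973 -0.129 1.682

θ = κ·ℓ = 0.5175 × 2.0407 = 1.05606 rad
ρ = (1 − cos θ)/κ = (1 − 0.49230)/0.5175 = 0.98106
z = sin θ / κ = 0.87042/0.5175 = 1.68198
x = ρ cos φ = 0.98106 × cos(187.57°) = -0.97251
y = ρ sin φ = 0.98106 × sin(187.57°) = -0.12924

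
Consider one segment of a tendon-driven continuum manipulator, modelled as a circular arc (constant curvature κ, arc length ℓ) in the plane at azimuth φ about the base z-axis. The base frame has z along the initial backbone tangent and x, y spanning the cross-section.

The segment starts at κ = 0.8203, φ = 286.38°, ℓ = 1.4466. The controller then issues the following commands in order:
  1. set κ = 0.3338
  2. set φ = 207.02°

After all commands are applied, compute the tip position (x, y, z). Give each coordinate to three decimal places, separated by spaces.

-0.305 -0.156 1.391

initial: κ=0.8203, φ=286.38°, ℓ=1.4466
cmd 1: set κ=0.3338 → (κ,φ,ℓ)=(0.3338,286.38°,1.4466) → tip=(0.0966,-0.3286,1.3910)
cmd 2: set φ=207.02° → (κ,φ,ℓ)=(0.3338,207.02°,1.4466) → tip=(-0.3051,-0.1556,1.3910)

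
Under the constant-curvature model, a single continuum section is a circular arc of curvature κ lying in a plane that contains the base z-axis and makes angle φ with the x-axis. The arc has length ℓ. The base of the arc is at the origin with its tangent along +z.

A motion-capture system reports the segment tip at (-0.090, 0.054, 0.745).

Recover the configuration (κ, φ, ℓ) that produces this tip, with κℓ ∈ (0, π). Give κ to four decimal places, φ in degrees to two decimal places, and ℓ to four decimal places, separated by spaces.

0.3708 149.04 0.7548

ρ = √(x²+y²) = √(-0.090² + 0.054²) = 0.10496
φ = atan2(y, x) mod 360° = atan2(0.054, -0.090) = 149.0362°
|p|² = ρ² + z² = 0.10496² + 0.745² = 0.56604
κ = 2ρ / |p|² = 2×0.10496 / 0.56604 = 0.37085
θ = 2·atan2(ρ, z) = 2·atan2(0.10496, 0.745) = 0.27992 rad
ℓ = θ/κ = 0.27992/0.37085 = 0.75482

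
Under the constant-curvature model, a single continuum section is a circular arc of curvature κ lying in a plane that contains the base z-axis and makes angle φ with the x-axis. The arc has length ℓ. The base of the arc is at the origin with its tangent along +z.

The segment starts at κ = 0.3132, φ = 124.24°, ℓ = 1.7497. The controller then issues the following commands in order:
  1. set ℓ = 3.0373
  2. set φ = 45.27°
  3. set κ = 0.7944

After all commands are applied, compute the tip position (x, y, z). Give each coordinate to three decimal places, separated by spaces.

1.547 1.561 0.838

initial: κ=0.3132, φ=124.24°, ℓ=1.7497
cmd 1: set ℓ=3.0373 → (κ,φ,ℓ)=(0.3132,124.24°,3.0373) → tip=(-0.7534,1.1069,2.5995)
cmd 2: set φ=45.27° → (κ,φ,ℓ)=(0.3132,45.27°,3.0373) → tip=(0.9423,0.9512,2.5995)
cmd 3: set κ=0.7944 → (κ,φ,ℓ)=(0.7944,45.27°,3.0373) → tip=(1.5468,1.5614,0.8383)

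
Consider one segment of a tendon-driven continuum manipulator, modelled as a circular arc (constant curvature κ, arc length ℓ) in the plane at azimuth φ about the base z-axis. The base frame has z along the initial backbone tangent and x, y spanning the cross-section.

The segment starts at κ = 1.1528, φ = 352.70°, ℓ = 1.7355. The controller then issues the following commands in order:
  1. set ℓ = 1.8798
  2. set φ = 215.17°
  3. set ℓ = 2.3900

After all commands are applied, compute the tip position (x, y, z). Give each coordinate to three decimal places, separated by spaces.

initial: κ=1.1528, φ=352.70°, ℓ=1.7355
cmd 1: set ℓ=1.8798 → (κ,φ,ℓ)=(1.1528,352.70°,1.8798) → tip=(1.3436,-0.1721,0.7178)
cmd 2: set φ=215.17° → (κ,φ,ℓ)=(1.1528,215.17°,1.8798) → tip=(-1.1073,-0.7802,0.7178)
cmd 3: set ℓ=2.3900 → (κ,φ,ℓ)=(1.1528,215.17°,2.3900) → tip=(-1.3659,-0.9625,0.3269)

-1.366 -0.962 0.327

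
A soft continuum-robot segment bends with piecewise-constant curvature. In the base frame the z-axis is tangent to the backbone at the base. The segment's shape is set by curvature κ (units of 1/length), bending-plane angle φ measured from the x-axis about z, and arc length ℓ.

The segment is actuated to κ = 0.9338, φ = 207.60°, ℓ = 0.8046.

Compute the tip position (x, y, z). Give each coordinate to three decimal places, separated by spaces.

θ = κ·ℓ = 0.9338 × 0.8046 = 0.75134 rad
ρ = (1 − cos θ)/κ = (1 − 0.73078)/0.9338 = 0.28831
z = sin θ / κ = 0.68262/0.9338 = 0.73101
x = ρ cos φ = 0.28831 × cos(207.60°) = -0.25550
y = ρ sin φ = 0.28831 × sin(207.60°) = -0.13357

-0.255 -0.134 0.731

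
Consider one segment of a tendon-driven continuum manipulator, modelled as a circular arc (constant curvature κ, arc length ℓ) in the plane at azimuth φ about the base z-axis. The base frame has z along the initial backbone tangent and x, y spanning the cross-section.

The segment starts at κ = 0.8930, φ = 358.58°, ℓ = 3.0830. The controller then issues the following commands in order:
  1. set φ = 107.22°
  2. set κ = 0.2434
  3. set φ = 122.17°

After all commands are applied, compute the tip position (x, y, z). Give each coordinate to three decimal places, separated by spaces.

initial: κ=0.8930, φ=358.58°, ℓ=3.0830
cmd 1: set φ=107.22° → (κ,φ,ℓ)=(0.8930,107.22°,3.0830) → tip=(-0.6383,2.0596,0.4242)
cmd 2: set κ=0.2434 → (κ,φ,ℓ)=(0.2434,107.22°,3.0830) → tip=(-0.3267,1.0540,2.8017)
cmd 3: set φ=122.17° → (κ,φ,ℓ)=(0.2434,122.17°,3.0830) → tip=(-0.5875,0.9341,2.8017)

-0.588 0.934 2.802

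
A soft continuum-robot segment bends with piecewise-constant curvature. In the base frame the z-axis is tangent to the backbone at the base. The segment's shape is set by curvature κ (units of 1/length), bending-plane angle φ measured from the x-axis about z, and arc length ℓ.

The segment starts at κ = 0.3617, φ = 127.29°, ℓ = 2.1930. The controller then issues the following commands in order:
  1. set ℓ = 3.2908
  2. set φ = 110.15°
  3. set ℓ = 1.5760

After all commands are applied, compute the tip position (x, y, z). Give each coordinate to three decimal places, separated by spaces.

initial: κ=0.3617, φ=127.29°, ℓ=2.1930
cmd 1: set ℓ=3.2908 → (κ,φ,ℓ)=(0.3617,127.29°,3.2908) → tip=(-1.0529,1.3826,2.5670)
cmd 2: set φ=110.15° → (κ,φ,ℓ)=(0.3617,110.15°,3.2908) → tip=(-0.5987,1.6315,2.5670)
cmd 3: set ℓ=1.5760 → (κ,φ,ℓ)=(0.3617,110.15°,1.5760) → tip=(-0.1506,0.4104,1.4920)

-0.151 0.410 1.492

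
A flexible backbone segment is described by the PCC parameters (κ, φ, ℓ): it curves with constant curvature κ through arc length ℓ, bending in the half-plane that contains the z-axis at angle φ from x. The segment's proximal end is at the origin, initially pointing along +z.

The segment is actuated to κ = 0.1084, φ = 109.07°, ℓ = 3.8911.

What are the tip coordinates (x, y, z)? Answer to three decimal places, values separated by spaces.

-0.264 0.764 3.777

θ = κ·ℓ = 0.1084 × 3.8911 = 0.42180 rad
ρ = (1 − cos θ)/κ = (1 − 0.91236)/0.1084 = 0.80853
z = sin θ / κ = 0.40940/0.1084 = 3.77674
x = ρ cos φ = 0.80853 × cos(109.07°) = -0.26417
y = ρ sin φ = 0.80853 × sin(109.07°) = 0.76416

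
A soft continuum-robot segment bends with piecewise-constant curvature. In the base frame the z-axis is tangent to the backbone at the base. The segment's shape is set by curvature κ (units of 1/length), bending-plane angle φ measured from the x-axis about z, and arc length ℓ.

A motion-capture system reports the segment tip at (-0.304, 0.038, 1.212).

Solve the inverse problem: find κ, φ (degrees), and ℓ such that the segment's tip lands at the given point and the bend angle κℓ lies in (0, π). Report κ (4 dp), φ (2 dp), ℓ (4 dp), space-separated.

ρ = √(x²+y²) = √(-0.304² + 0.038²) = 0.30637
φ = atan2(y, x) mod 360° = atan2(0.038, -0.304) = 172.8750°
|p|² = ρ² + z² = 0.30637² + 1.212² = 1.56280
κ = 2ρ / |p|² = 2×0.30637 / 1.56280 = 0.39207
θ = 2·atan2(ρ, z) = 2·atan2(0.30637, 1.212) = 0.49518 rad
ℓ = θ/κ = 0.49518/0.39207 = 1.26299

0.3921 172.87 1.2630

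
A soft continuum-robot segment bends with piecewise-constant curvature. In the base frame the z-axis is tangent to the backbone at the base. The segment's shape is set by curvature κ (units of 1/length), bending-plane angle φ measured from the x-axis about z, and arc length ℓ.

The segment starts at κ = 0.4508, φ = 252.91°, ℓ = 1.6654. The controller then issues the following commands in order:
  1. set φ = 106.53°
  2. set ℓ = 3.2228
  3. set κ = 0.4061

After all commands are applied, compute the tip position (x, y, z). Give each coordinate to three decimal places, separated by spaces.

initial: κ=0.4508, φ=252.91°, ℓ=1.6654
cmd 1: set φ=106.53° → (κ,φ,ℓ)=(0.4508,106.53°,1.6654) → tip=(-0.1697,0.5717,1.5133)
cmd 2: set ℓ=3.2228 → (κ,φ,ℓ)=(0.4508,106.53°,3.2228) → tip=(-0.5569,1.8763,2.2029)
cmd 3: set κ=0.4061 → (κ,φ,ℓ)=(0.4061,106.53°,3.2228) → tip=(-0.5191,1.7492,2.3784)

-0.519 1.749 2.378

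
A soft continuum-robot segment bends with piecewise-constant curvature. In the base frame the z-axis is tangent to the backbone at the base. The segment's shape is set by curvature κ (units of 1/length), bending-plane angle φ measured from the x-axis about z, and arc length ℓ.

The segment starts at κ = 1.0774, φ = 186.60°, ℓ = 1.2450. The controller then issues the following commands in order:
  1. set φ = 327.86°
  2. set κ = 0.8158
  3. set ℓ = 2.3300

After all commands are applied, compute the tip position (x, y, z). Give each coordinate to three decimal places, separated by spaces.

1.374 -0.863 1.160

initial: κ=1.0774, φ=186.60°, ℓ=1.2450
cmd 1: set φ=327.86° → (κ,φ,ℓ)=(1.0774,327.86°,1.2450) → tip=(0.6072,-0.3815,0.9038)
cmd 2: set κ=0.8158 → (κ,φ,ℓ)=(0.8158,327.86°,1.2450) → tip=(0.4909,-0.3084,1.0417)
cmd 3: set ℓ=2.3300 → (κ,φ,ℓ)=(0.8158,327.86°,2.3300) → tip=(1.3743,-0.8634,1.1596)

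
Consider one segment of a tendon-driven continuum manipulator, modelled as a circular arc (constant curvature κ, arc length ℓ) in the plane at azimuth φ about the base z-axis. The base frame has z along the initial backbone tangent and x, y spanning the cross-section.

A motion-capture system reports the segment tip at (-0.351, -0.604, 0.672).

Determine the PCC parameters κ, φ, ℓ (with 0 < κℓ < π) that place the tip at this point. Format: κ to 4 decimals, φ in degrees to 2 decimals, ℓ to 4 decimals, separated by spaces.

ρ = √(x²+y²) = √(-0.351² + -0.604²) = 0.69858
φ = atan2(y, x) mod 360° = atan2(-0.604, -0.351) = 239.8380°
|p|² = ρ² + z² = 0.69858² + 0.672² = 0.93960
κ = 2ρ / |p|² = 2×0.69858 / 0.93960 = 1.48698
θ = 2·atan2(ρ, z) = 2·atan2(0.69858, 0.672) = 1.60958 rad
ℓ = θ/κ = 1.60958/1.48698 = 1.08245

1.4870 239.84 1.0825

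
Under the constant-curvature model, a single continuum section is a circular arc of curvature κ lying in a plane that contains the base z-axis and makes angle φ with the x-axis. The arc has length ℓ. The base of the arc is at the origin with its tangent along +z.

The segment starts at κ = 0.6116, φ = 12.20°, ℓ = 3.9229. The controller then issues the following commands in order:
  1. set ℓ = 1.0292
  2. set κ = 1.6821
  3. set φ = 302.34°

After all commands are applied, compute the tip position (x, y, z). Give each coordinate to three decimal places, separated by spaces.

0.369 -0.583 0.587

initial: κ=0.6116, φ=12.20°, ℓ=3.9229
cmd 1: set ℓ=1.0292 → (κ,φ,ℓ)=(0.6116,12.20°,1.0292) → tip=(0.3063,0.0662,0.9626)
cmd 2: set κ=1.6821 → (κ,φ,ℓ)=(1.6821,12.20°,1.0292) → tip=(0.6739,0.1457,0.5869)
cmd 3: set φ=302.34° → (κ,φ,ℓ)=(1.6821,302.34°,1.0292) → tip=(0.3688,-0.5825,0.5869)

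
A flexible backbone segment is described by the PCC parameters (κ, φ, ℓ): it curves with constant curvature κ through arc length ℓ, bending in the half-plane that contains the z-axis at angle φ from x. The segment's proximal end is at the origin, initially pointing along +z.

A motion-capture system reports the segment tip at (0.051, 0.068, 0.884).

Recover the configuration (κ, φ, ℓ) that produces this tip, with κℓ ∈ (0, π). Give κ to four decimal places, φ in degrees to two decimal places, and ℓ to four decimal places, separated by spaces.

0.2155 53.13 0.8894

ρ = √(x²+y²) = √(0.051² + 0.068²) = 0.08500
φ = atan2(y, x) mod 360° = atan2(0.068, 0.051) = 53.1301°
|p|² = ρ² + z² = 0.08500² + 0.884² = 0.78868
κ = 2ρ / |p|² = 2×0.08500 / 0.78868 = 0.21555
θ = 2·atan2(ρ, z) = 2·atan2(0.08500, 0.884) = 0.19172 rad
ℓ = θ/κ = 0.19172/0.21555 = 0.88944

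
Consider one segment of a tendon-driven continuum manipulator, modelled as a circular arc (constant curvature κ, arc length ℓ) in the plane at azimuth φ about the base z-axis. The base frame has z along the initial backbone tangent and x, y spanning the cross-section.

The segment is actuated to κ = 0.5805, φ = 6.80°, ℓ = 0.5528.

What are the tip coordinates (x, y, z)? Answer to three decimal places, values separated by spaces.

0.087 0.010 0.543

θ = κ·ℓ = 0.5805 × 0.5528 = 0.32090 rad
ρ = (1 − cos θ)/κ = (1 − 0.94895)/0.5805 = 0.08794
z = sin θ / κ = 0.31542/0.5805 = 0.54336
x = ρ cos φ = 0.08794 × cos(6.80°) = 0.08732
y = ρ sin φ = 0.08794 × sin(6.80°) = 0.01041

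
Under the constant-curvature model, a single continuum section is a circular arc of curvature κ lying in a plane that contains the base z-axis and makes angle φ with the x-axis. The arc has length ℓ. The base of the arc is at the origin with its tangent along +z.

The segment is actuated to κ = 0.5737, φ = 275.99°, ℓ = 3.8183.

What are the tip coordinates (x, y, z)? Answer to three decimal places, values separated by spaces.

0.288 -2.740 1.419

θ = κ·ℓ = 0.5737 × 3.8183 = 2.19056 rad
ρ = (1 − cos θ)/κ = (1 − -0.58084)/0.5737 = 2.75552
z = sin θ / κ = 0.81402/0.5737 = 1.41889
x = ρ cos φ = 2.75552 × cos(275.99°) = 0.28755
y = ρ sin φ = 2.75552 × sin(275.99°) = -2.74048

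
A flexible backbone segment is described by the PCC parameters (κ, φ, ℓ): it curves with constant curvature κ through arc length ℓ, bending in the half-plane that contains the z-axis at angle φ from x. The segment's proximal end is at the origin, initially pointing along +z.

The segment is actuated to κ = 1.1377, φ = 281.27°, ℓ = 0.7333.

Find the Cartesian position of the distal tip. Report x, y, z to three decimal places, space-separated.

θ = κ·ℓ = 1.1377 × 0.7333 = 0.83428 rad
ρ = (1 − cos θ)/κ = (1 − 0.67171)/1.1377 = 0.28855
z = sin θ / κ = 0.74081/1.1377 = 0.65115
x = ρ cos φ = 0.28855 × cos(281.27°) = 0.05639
y = ρ sin φ = 0.28855 × sin(281.27°) = -0.28299

0.056 -0.283 0.651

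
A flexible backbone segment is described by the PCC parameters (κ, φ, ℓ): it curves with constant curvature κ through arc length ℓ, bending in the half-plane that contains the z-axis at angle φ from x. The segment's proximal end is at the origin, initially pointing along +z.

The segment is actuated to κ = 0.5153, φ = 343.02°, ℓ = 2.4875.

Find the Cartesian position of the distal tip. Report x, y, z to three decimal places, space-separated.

θ = κ·ℓ = 0.5153 × 2.4875 = 1.28181 rad
ρ = (1 − cos θ)/κ = (1 − 0.28498)/0.5153 = 1.38758
z = sin θ / κ = 0.95853/0.5153 = 1.86015
x = ρ cos φ = 1.38758 × cos(343.02°) = 1.32709
y = ρ sin φ = 1.38758 × sin(343.02°) = -0.40522

1.327 -0.405 1.860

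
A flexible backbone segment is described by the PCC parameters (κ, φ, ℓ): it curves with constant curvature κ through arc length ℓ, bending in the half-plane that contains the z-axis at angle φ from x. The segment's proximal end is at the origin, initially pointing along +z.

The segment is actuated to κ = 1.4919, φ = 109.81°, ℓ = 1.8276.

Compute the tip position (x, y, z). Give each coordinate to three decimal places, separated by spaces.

θ = κ·ℓ = 1.4919 × 1.8276 = 2.72660 rad
ρ = (1 − cos θ)/κ = (1 − -0.91512)/1.4919 = 1.28368
z = sin θ / κ = 0.40319/1.4919 = 0.27025
x = ρ cos φ = 1.28368 × cos(109.81°) = -0.43504
y = ρ sin φ = 1.28368 × sin(109.81°) = 1.20771

-0.435 1.208 0.270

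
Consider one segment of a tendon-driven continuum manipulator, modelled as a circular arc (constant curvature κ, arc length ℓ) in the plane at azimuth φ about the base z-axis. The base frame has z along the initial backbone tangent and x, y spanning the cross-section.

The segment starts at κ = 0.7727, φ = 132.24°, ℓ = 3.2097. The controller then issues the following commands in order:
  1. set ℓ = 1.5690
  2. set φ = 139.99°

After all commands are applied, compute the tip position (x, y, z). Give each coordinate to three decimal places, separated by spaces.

-0.644 0.540 1.212

initial: κ=0.7727, φ=132.24°, ℓ=3.2097
cmd 1: set ℓ=1.5690 → (κ,φ,ℓ)=(0.7727,132.24°,1.5690) → tip=(-0.5648,0.6220,1.2119)
cmd 2: set φ=139.99° → (κ,φ,ℓ)=(0.7727,139.99°,1.5690) → tip=(-0.6435,0.5402,1.2119)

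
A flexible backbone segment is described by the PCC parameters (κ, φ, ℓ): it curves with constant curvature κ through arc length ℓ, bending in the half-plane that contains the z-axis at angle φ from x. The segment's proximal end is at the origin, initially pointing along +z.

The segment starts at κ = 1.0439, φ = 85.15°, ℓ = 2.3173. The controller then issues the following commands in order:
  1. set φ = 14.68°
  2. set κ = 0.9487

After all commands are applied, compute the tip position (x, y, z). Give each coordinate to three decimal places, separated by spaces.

1.618 0.424 0.853

initial: κ=1.0439, φ=85.15°, ℓ=2.3173
cmd 1: set φ=14.68° → (κ,φ,ℓ)=(1.0439,14.68°,2.3173) → tip=(1.6218,0.4249,0.6335)
cmd 2: set κ=0.9487 → (κ,φ,ℓ)=(0.9487,14.68°,2.3173) → tip=(1.6184,0.4240,0.8532)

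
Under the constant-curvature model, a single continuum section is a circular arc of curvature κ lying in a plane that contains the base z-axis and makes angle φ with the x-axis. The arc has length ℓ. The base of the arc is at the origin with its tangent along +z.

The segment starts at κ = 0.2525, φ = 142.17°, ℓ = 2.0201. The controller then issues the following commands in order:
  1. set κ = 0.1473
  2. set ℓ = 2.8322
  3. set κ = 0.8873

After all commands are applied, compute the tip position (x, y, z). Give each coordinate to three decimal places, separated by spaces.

-1.610 1.250 0.663

initial: κ=0.2525, φ=142.17°, ℓ=2.0201
cmd 1: set κ=0.1473 → (κ,φ,ℓ)=(0.1473,142.17°,2.0201) → tip=(-0.2356,0.1830,1.9904)
cmd 2: set ℓ=2.8322 → (κ,φ,ℓ)=(0.1473,142.17°,2.8322) → tip=(-0.4599,0.3571,2.7508)
cmd 3: set κ=0.8873 → (κ,φ,ℓ)=(0.8873,142.17°,2.8322) → tip=(-1.6102,1.2503,0.6627)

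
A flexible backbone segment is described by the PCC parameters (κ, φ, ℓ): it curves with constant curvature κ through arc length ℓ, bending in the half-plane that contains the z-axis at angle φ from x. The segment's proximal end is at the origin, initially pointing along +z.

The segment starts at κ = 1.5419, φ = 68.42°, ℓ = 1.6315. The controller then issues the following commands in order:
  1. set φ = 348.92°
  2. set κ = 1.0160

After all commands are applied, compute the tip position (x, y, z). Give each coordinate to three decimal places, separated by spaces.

initial: κ=1.5419, φ=68.42°, ℓ=1.6315
cmd 1: set φ=348.92° → (κ,φ,ℓ)=(1.5419,348.92°,1.6315) → tip=(1.1522,-0.2256,0.3800)
cmd 2: set κ=1.0160 → (κ,φ,ℓ)=(1.0160,348.92°,1.6315) → tip=(1.0496,-0.2056,0.9805)

1.050 -0.206 0.981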